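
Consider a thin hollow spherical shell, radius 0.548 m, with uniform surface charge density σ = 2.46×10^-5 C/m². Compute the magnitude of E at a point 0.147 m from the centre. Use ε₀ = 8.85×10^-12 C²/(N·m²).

E = 0 (no enclosed charge)

By spherical symmetry E is radial; choose a Gaussian sphere of radius r = 0.147 m (inside the shell, r < 0.548 m).
All the charge is outside the Gaussian surface: Q_enc = 0, hence E = 0 everywhere inside the shell.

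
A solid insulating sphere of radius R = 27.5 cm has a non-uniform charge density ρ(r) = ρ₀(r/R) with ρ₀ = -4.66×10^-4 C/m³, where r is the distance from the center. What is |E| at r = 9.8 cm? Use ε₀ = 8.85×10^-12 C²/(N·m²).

Use a concentric Gaussian sphere at r = 9.8 cm (r < R).
Integrate the density: Q_enc = 4π ∫₀^r ρ₀(r'/R)^1 r'² dr' = 4πρ₀ r^4/(4·R) = -4.91e-7 C.
Gauss's law: E·4πr² = Q_enc/ε₀.
E = |Q_enc|/(4πε₀r²) = (4.91×10^-7)/(4π·8.85×10^-12·(0.098)²) = 4.60×10^5 N/C.

|E| = 4.60×10^5 N/C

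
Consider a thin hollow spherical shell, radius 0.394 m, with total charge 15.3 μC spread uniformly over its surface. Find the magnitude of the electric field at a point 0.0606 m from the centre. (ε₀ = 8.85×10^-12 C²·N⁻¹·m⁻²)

E = 0 (no enclosed charge)

Symmetry ⇒ E = E(r) r̂. Gaussian sphere of radius r = 0.0606 m (inside the shell, r < 0.394 m).
No charge lies within this surface, so Q_enc = 0 and Gauss's law gives E·4πr² = 0 ⇒ E = 0.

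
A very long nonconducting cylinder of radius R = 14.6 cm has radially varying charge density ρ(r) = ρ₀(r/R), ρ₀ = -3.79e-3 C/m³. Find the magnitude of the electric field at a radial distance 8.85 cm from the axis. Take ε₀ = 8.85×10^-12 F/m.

By cylindrical symmetry E is radial; use a coaxial Gaussian cylinder of radius 8.85 cm and length L (r < R).
λ_enc = ∫₀^r ρ(r')·2πr' dr' = (2πρ₀/R)·r^3/3 = -3.769×10^-5 C/m.
By Gauss's law (flux through the curved wall only), E·2πrL = λ_enc L/ε₀.
E = |λ_enc|/(2πε₀r) = (3.769e-5)/(2π·8.85×10^-12·0.0885) = 7.66×10^6 N/C.

E = 7.66e6 N/C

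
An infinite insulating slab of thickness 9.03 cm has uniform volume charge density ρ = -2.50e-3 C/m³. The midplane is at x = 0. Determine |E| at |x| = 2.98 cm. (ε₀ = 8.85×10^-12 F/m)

By symmetry E is perpendicular to the slab. A Gaussian pillbox from −2.98 cm to +2.98 cm (face area A) lies entirely within the slab.
Q_enc = ρ·(2x)·A and flux = 2EA, so 2EA = 2ρxA/ε₀ ⇒ E = |ρ|x/ε₀.
E = (2.50×10^-3)(0.0298)/(8.85×10^-12) = 8.42×10^6 N/C.

8.42×10^6 N/C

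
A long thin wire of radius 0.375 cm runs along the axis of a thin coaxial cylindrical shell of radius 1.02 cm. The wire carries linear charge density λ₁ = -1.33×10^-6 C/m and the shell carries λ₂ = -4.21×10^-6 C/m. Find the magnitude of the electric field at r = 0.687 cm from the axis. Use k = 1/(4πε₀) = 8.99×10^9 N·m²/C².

By cylindrical symmetry E is radial; use a coaxial Gaussian cylinder of radius 0.687 cm and length L (between the conductors, 0.375 cm < r < 1.02 cm).
Only the inner wire is enclosed; the outer shell contributes nothing inside itself. λ_enc = λ₁ = -1.33e-6 C/m.
By Gauss's law (flux through the curved wall only), E·2πrL = λ_enc L/ε₀.
E = 2k|λ_enc|/r = 2(8.99×10^9)(1.33×10^-6)/(0.00687) = 3.48×10^6 N/C.

3.48×10^6 N/C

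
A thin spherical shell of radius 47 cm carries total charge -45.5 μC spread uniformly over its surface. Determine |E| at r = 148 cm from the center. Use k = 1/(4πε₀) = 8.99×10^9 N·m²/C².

By spherical symmetry E is radial; choose a Gaussian sphere of radius r = 148 cm (r > 47 cm).
The entire shell is enclosed: Q_enc = -4.55×10^-5 C.
Applying ∮E·dA = Q_enc/ε₀ with Φ = E(4πr²):
E = k|Q_enc|/r² = (8.99×10^9)(4.55e-5)/(1.48)² = 1.87e5 N/C.

E = 1.87×10^5 N/C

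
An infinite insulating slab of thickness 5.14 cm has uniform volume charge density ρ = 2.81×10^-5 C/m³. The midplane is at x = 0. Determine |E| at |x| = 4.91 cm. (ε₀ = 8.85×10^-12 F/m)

|E| = 8.16e4 N/C

The point |x| = 4.91 cm lies outside the slab (half-thickness 0.0257 m). A symmetric pillbox spanning the full slab encloses Q_enc = ρ·d·A.
Flux = 2EA ⇒ E = |ρ|d/(2ε₀), independent of distance outside.
E = (2.81×10^-5)(0.0514)/(2·8.85×10^-12) = 8.16e4 N/C.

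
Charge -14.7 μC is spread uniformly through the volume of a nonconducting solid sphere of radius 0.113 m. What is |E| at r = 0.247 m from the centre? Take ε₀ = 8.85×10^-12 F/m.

2.17×10^6 N/C

Symmetry ⇒ E = E(r) r̂. Gaussian sphere of radius r = 0.247 m (r > R, so the entire charge is enclosed).
Q_enc = -14.7 μC = -1.47×10^-5 C.
By Gauss's law, ∮E·dA = E·4πr² = Q_enc/ε₀.
E = |Q_enc|/(4πε₀r²) = (1.47×10^-5)/(4π·8.85×10^-12·(0.247)²) = 2.17e6 N/C.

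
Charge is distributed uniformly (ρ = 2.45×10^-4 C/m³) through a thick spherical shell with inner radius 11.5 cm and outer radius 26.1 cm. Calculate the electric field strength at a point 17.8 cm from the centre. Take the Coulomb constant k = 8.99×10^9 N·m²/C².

Symmetry ⇒ E = E(r) r̂. Gaussian sphere of radius r = 17.8 cm (within the shell material, 11.5 cm < r < 26.1 cm).
Enclosed charge is the volume from a to r: Q_enc = (4π/3)ρ(r³ − a³) = 4.227×10^-6 C.
Applying ∮E·dA = Q_enc/ε₀ with Φ = E(4πr²):
E = k|Q_enc|/r² = (8.99×10^9)(4.227×10^-6)/(0.178)² = 1.20×10^6 N/C.

E ≈ 1.20×10^6 N/C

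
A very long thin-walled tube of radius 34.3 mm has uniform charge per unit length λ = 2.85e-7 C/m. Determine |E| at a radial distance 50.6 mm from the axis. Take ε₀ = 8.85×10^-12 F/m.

|E| ≈ 1.01e5 N/C

Choose a coaxial cylinder of radius r = 50.6 mm (arbitrary length L) as the Gaussian surface (r > 34.3 mm).
The full line charge is enclosed: λ_enc = 2.85e-7 C/m.
Gauss's law: E·2πrL = λ_enc L/ε₀.
E = |λ_enc|/(2πε₀r) = (2.85×10^-7)/(2π·8.85×10^-12·0.0506) = 1.01×10^5 N/C.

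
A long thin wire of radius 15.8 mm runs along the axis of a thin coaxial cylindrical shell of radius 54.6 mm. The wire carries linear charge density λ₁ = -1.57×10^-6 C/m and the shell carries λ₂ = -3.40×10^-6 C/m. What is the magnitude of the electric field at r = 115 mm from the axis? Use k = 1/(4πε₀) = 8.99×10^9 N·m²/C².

By cylindrical symmetry E is radial; use a coaxial Gaussian cylinder of radius 115 mm and length L (r > 54.6 mm, enclosing both).
λ_enc = λ₁ + λ₂ = (-1.57×10^-6) + (-3.40e-6) = -4.97×10^-6 C/m.
Since E is radial and uniform over the curved surface, Φ = E·2πrL = Q_enc/ε₀ = λ_enc L/ε₀.
E = 2k|λ_enc|/r = 2(8.99×10^9)(4.97×10^-6)/(0.115) = 7.77×10^5 N/C.

E ≈ 7.77×10^5 N/C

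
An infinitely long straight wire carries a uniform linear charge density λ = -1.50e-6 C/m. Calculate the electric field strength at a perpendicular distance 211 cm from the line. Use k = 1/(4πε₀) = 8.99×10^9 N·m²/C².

E = 1.28×10^4 N/C

Take a coaxial cylindrical Gaussian surface of radius r = 211 cm and length L.
Q_enc = λL, so λ_enc = -1.50e-6 C/m.
Gauss's law: E·2πrL = λ_enc L/ε₀.
E = 2k|λ_enc|/r = 2(8.99×10^9)(1.50×10^-6)/(2.11) = 1.28×10^4 N/C.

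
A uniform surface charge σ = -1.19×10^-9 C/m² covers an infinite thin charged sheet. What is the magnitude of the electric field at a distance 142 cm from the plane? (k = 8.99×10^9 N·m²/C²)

E ≈ 67.2 V/m

Choose a cylindrical pillbox piercing the sheet, end faces (area A) parallel to it.
Flux Φ = 2EA and Q_enc = σA, so 2EA = σA/ε₀ ⇒ E = |σ|/(2ε₀), independent of distance.
E = 2πk|σ| = 2π(8.99×10^9)(1.19e-9) = 67.2 N/C.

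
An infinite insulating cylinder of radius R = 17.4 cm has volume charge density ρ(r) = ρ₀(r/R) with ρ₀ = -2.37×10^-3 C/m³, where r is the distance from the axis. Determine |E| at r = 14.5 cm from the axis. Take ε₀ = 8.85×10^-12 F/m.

E = 1.08e7 V/m

Coaxial Gaussian cylinder, radius r = 14.5 cm, length L (r < R).
λ_enc = ∫₀^r ρ(r')·2πr' dr' = (2πρ₀/R)·r^3/3 = -8.697×10^-5 C/m.
Applying ∮E·dA = Q_enc/ε₀ with the end caps contributing no flux:
E = |λ_enc|/(2πε₀r) = (8.697e-5)/(2π·8.85×10^-12·0.145) = 1.08×10^7 N/C.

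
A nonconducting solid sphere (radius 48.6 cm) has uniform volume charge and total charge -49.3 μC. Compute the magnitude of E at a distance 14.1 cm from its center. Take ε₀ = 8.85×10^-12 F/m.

By spherical symmetry E is radial; choose a Gaussian sphere of radius r = 14.1 cm (r < R).
For a uniform sphere the enclosed fraction is (r/R)³, so Q_enc = (-49.3 μC)(0.141/0.486)³ = -1.204e-6 C.
By Gauss's law, ∮E·dA = E·4πr² = Q_enc/ε₀.
E = |Q_enc|/(4πε₀r²) = (1.204×10^-6)/(4π·8.85×10^-12·(0.141)²) = 5.45×10^5 N/C.

E ≈ 5.45×10^5 V/m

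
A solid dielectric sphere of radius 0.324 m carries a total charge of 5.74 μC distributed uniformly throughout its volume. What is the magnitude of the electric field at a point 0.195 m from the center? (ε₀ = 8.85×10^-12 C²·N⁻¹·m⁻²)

E = 2.96e5 N/C

Take a concentric spherical Gaussian surface of radius r = 0.195 m (r < R).
For a uniform sphere the enclosed fraction is (r/R)³, so Q_enc = (5.74 μC)(0.195/0.324)³ = 1.251×10^-6 C.
Gauss's law: E·4πr² = Q_enc/ε₀.
E = |Q_enc|/(4πε₀r²) = (1.251×10^-6)/(4π·8.85×10^-12·(0.195)²) = 2.96×10^5 N/C.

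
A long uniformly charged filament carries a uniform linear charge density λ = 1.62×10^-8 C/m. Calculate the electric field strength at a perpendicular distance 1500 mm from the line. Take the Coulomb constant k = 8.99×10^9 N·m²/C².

Coaxial Gaussian cylinder, radius r = 1500 mm, length L.
Q_enc = λL, so λ_enc = 1.62×10^-8 C/m.
Since E is radial and uniform over the curved surface, Φ = E·2πrL = Q_enc/ε₀ = λ_enc L/ε₀.
E = 2k|λ_enc|/r = 2(8.99×10^9)(1.62×10^-8)/(1.5) = 194 N/C.

194 N/C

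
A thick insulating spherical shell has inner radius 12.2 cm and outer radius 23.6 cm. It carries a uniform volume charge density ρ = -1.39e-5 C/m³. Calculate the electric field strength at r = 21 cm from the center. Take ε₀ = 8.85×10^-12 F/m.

Symmetry ⇒ E = E(r) r̂. Gaussian sphere of radius r = 21 cm (within the shell material, 12.2 cm < r < 23.6 cm).
Only the shell between 12.2 cm and r is enclosed: Q_enc = ρ·(4π/3)(r³ − a³) = (-1.39×10^-5)·(4π/3)·((0.21)³ − (0.122)³) = -4.335×10^-7 C.
By Gauss's law, ∮E·dA = E·4πr² = Q_enc/ε₀.
E = |Q_enc|/(4πε₀r²) = (4.335×10^-7)/(4π·8.85×10^-12·(0.21)²) = 8.84×10^4 N/C.

8.84×10^4 V/m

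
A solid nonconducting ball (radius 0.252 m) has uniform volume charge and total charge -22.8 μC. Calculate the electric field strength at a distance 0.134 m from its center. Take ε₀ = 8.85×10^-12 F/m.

Take a concentric spherical Gaussian surface of radius r = 0.134 m (r < R).
Only the charge within r is enclosed: Q_enc = Q·(r/R)³ = (-22.8 μC)·(0.134 m/0.252 m)³ = -3.428e-6 C.
Gauss's law: E·4πr² = Q_enc/ε₀.
E = |Q_enc|/(4πε₀r²) = (3.428×10^-6)/(4π·8.85×10^-12·(0.134)²) = 1.72×10^6 N/C.

|E| = 1.72×10^6 N/C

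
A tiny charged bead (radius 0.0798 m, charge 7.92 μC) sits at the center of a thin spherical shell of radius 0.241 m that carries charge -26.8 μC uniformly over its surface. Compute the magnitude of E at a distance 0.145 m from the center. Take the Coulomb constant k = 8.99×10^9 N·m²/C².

E = 3.39e6 V/m

By spherical symmetry E is radial; choose a Gaussian sphere of radius r = 0.145 m (between the bodies, 0.0798 m < r < 0.241 m).
The shell at 0.241 m lies outside the Gaussian surface, so Q_enc = 7.92 μC = 7.92e-6 C.
Gauss's law: E·4πr² = Q_enc/ε₀.
E = k|Q_enc|/r² = (8.99×10^9)(7.92×10^-6)/(0.145)² = 3.39e6 N/C.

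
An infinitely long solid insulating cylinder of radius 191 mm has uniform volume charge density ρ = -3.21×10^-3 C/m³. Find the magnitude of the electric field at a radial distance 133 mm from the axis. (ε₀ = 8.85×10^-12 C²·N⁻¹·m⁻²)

Choose a coaxial cylinder of radius r = 133 mm (arbitrary length L) as the Gaussian surface (r < R).
Enclosed charge per unit length: λ_enc = ρ·πr² = (-3.21×10^-3)π(0.133)² = -1.784×10^-4 C/m.
Applying ∮E·dA = Q_enc/ε₀ with the end caps contributing no flux:
E = |λ_enc|/(2πε₀r) = (1.784e-4)/(2π·8.85×10^-12·0.133) = 2.41×10^7 N/C.

|E| ≈ 2.41×10^7 N/C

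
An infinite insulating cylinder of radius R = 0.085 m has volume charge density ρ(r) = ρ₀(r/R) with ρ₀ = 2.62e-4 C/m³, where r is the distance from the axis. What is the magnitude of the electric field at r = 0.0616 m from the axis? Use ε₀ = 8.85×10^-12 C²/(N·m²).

|E| ≈ 4.41×10^5 V/m

Choose a coaxial cylinder of radius r = 0.0616 m (arbitrary length L) as the Gaussian surface (r < R).
λ_enc = ∫₀^r ρ(r')·2πr' dr' = (2πρ₀/R)·r^3/3 = 1.509e-6 C/m.
Applying ∮E·dA = Q_enc/ε₀ with the end caps contributing no flux:
E = |λ_enc|/(2πε₀r) = (1.509e-6)/(2π·8.85×10^-12·0.0616) = 4.41×10^5 N/C.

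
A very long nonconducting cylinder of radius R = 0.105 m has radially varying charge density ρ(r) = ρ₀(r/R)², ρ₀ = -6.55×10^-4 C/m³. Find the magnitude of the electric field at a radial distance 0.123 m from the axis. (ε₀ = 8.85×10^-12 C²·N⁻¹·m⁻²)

1.66×10^6 N/C

Coaxial Gaussian cylinder, radius r = 0.123 m, length L (r > R, full charge per length enclosed).
λ_enc = 2π ∫₀^R ρ₀(r'/R)^2 r' dr' = 2πρ₀R²/4 = -1.134×10^-5 C/m.
Applying ∮E·dA = Q_enc/ε₀ with the end caps contributing no flux:
E = |λ_enc|/(2πε₀r) = (1.134×10^-5)/(2π·8.85×10^-12·0.123) = 1.66e6 N/C.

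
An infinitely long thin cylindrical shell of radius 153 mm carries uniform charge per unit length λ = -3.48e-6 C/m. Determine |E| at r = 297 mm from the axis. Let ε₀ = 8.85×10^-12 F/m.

Take a coaxial cylindrical Gaussian surface of radius r = 297 mm and length L (r > 153 mm).
The full line charge is enclosed: λ_enc = -3.48×10^-6 C/m.
By Gauss's law (flux through the curved wall only), E·2πrL = λ_enc L/ε₀.
E = |λ_enc|/(2πε₀r) = (3.48×10^-6)/(2π·8.85×10^-12·0.297) = 2.11×10^5 N/C.

E = 2.11×10^5 N/C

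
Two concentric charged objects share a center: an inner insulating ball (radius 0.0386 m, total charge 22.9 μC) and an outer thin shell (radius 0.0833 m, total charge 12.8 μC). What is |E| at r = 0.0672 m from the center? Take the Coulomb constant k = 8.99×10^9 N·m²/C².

E = 4.56e7 N/C

Take a concentric spherical Gaussian surface of radius r = 0.0672 m (between the bodies, 0.0386 m < r < 0.0833 m).
Only the inner charge is enclosed; the outer shell contributes nothing inside itself. Q_enc = 22.9 μC = 2.29e-5 C.
By Gauss's law, ∮E·dA = E·4πr² = Q_enc/ε₀.
E = k|Q_enc|/r² = (8.99×10^9)(2.29×10^-5)/(0.0672)² = 4.56e7 N/C.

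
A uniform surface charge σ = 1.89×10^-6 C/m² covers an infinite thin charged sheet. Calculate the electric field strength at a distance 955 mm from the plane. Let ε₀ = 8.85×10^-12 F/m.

By planar symmetry E is perpendicular to the sheet and uniform; use a Gaussian pillbox with flat faces of area A on each side of the sheet.
Flux Φ = 2EA and Q_enc = σA, so 2EA = σA/ε₀ ⇒ E = |σ|/(2ε₀), independent of distance.
E = |σ|/(2ε₀) = (1.89×10^-6)/(2·8.85×10^-12) = 1.07×10^5 N/C.

E ≈ 1.07×10^5 V/m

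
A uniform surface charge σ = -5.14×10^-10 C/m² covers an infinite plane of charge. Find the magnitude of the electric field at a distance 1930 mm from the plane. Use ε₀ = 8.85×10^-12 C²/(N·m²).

By planar symmetry E is perpendicular to the sheet and uniform; use a Gaussian pillbox with flat faces of area A on each side of the sheet.
Only the two end caps contribute flux: Φ = 2EA. With Q_enc = σA, Gauss's law gives E = |σ|/(2ε₀).
E = |σ|/(2ε₀) = (5.14×10^-10)/(2·8.85×10^-12) = 29 N/C.

E = 29 N/C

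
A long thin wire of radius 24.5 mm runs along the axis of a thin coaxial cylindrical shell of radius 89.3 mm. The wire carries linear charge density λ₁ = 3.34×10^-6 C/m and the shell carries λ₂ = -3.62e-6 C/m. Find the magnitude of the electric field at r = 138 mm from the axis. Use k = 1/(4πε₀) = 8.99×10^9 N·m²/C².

E = 3.65×10^4 N/C

Coaxial Gaussian cylinder, radius r = 138 mm, length L (r > 89.3 mm, enclosing both).
λ_enc = λ₁ + λ₂ = (3.34×10^-6) + (-3.62×10^-6) = -2.80×10^-7 C/m.
By Gauss's law (flux through the curved wall only), E·2πrL = λ_enc L/ε₀.
E = 2k|λ_enc|/r = 2(8.99×10^9)(2.80×10^-7)/(0.138) = 3.65×10^4 N/C.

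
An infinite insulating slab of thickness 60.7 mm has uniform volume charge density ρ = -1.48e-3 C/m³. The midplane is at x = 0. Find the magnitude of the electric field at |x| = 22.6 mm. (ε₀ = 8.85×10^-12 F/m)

|E| = 3.78e6 N/C

By symmetry E is perpendicular to the slab. A Gaussian pillbox from −22.6 mm to +22.6 mm (face area A) lies entirely within the slab.
Q_enc = ρ·(2x)·A and flux = 2EA, so 2EA = 2ρxA/ε₀ ⇒ E = |ρ|x/ε₀.
E = (1.48×10^-3)(0.0226)/(8.85×10^-12) = 3.78×10^6 N/C.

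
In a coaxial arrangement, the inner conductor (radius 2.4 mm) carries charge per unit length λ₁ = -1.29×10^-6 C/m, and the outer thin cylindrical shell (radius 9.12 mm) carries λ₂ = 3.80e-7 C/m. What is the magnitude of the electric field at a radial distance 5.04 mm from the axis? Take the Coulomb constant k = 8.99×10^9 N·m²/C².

E ≈ 4.60e6 V/m

Choose a coaxial cylinder of radius r = 5.04 mm (arbitrary length L) as the Gaussian surface (between the conductors, 2.4 mm < r < 9.12 mm).
The shell at 9.12 mm lies outside the Gaussian surface, so λ_enc = λ₁ = -1.29×10^-6 C/m.
By Gauss's law (flux through the curved wall only), E·2πrL = λ_enc L/ε₀.
E = 2k|λ_enc|/r = 2(8.99×10^9)(1.29×10^-6)/(0.00504) = 4.60×10^6 N/C.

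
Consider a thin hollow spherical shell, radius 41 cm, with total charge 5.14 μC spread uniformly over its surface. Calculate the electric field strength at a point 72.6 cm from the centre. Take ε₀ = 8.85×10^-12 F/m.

E = 8.77e4 V/m

Take a concentric spherical Gaussian surface of radius r = 72.6 cm (r > 41 cm).
The entire shell is enclosed: Q_enc = 5.14×10^-6 C.
Since E is radial and uniform over the Gaussian sphere, Φ = E·4πr² = Q_enc/ε₀.
E = |Q_enc|/(4πε₀r²) = (5.14×10^-6)/(4π·8.85×10^-12·(0.726)²) = 8.77×10^4 N/C.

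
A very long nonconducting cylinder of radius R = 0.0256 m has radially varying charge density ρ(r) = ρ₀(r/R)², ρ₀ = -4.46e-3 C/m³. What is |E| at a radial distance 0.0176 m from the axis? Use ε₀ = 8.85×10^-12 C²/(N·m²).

Coaxial Gaussian cylinder, radius r = 0.0176 m, length L (r < R).
Integrating ρ over the cross-section to radius r: λ_enc = (2πρ₀/R²) ∫₀^r r'^3 dr' = 2πρ₀ r^4/(4·R²) = -1.026e-6 C/m.
Gauss's law: E·2πrL = λ_enc L/ε₀.
E = |λ_enc|/(2πε₀r) = (1.026×10^-6)/(2π·8.85×10^-12·0.0176) = 1.05×10^6 N/C.

|E| ≈ 1.05e6 N/C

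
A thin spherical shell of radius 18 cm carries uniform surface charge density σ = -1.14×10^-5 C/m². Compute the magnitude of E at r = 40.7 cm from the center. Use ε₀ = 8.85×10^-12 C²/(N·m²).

By spherical symmetry E is radial; choose a Gaussian sphere of radius r = 40.7 cm (r > 18 cm).
The entire shell is enclosed: Q_enc = σ·4πR² = (-1.14×10^-5)·4π·(0.18)² = -4.642e-6 C.
By Gauss's law, ∮E·dA = E·4πr² = Q_enc/ε₀.
E = |Q_enc|/(4πε₀r²) = (4.642×10^-6)/(4π·8.85×10^-12·(0.407)²) = 2.52×10^5 N/C.

2.52×10^5 N/C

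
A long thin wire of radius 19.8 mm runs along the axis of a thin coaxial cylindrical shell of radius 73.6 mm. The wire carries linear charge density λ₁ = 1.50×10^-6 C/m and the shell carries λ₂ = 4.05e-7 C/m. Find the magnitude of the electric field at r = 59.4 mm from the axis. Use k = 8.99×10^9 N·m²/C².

4.54×10^5 V/m

Coaxial Gaussian cylinder, radius r = 59.4 mm, length L (between the conductors, 19.8 mm < r < 73.6 mm).
The shell at 73.6 mm lies outside the Gaussian surface, so λ_enc = λ₁ = 1.50e-6 C/m.
Gauss's law: E·2πrL = λ_enc L/ε₀.
E = 2k|λ_enc|/r = 2(8.99×10^9)(1.50e-6)/(0.0594) = 4.54×10^5 N/C.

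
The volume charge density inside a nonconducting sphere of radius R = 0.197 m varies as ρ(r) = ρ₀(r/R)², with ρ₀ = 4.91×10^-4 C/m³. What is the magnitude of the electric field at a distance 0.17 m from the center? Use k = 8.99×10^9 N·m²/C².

Symmetry ⇒ E = E(r) r̂. Gaussian sphere of radius r = 0.17 m (r < R).
Q_enc = ∫₀^r ρ(r')·4πr'² dr' = (4πρ₀/R²) ∫₀^r r'^4 dr' = 4πρ₀ r^5/(5·R²) = 4.515×10^-6 C.
Gauss's law: E·4πr² = Q_enc/ε₀.
E = k|Q_enc|/r² = (8.99×10^9)(4.515×10^-6)/(0.17)² = 1.40e6 N/C.

1.40×10^6 N/C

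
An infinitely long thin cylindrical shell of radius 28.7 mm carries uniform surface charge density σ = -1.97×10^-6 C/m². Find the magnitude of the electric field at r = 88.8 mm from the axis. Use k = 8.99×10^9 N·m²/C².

Choose a coaxial cylinder of radius r = 88.8 mm (arbitrary length L) as the Gaussian surface (r > 28.7 mm).
The whole shell is enclosed: λ_enc = σ·2πR = (-1.97e-6)·2π·(0.0287) = -3.552×10^-7 C/m.
Gauss's law: E·2πrL = λ_enc L/ε₀.
E = 2k|λ_enc|/r = 2(8.99×10^9)(3.552×10^-7)/(0.0888) = 7.19×10^4 N/C.

|E| ≈ 7.19×10^4 V/m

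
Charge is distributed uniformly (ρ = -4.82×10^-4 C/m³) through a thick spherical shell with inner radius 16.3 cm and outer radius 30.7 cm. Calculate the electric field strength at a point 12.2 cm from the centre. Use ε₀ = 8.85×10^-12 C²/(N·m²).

Use a concentric Gaussian sphere at r = 12.2 cm (r < 16.3 cm, inside the empty cavity).
No charge is enclosed, so by Gauss's law E·4πr² = 0 ⇒ E = 0.

E = 0 (no enclosed charge)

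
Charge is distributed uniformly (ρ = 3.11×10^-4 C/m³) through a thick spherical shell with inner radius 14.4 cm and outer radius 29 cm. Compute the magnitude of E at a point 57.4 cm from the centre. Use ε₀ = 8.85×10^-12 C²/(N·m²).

E ≈ 7.61×10^5 V/m

Take a concentric spherical Gaussian surface of radius r = 57.4 cm (r > 29 cm, enclosing the whole shell).
Q_enc = ρ·(4π/3)(b³ − a³) = (3.11×10^-4)·(4π/3)·((0.29)³ − (0.144)³) = 2.788e-5 C.
Gauss's law: E·4πr² = Q_enc/ε₀.
E = |Q_enc|/(4πε₀r²) = (2.788×10^-5)/(4π·8.85×10^-12·(0.574)²) = 7.61×10^5 N/C.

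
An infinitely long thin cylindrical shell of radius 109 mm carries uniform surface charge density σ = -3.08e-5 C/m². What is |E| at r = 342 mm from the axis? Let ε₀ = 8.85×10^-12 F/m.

1.11×10^6 N/C

By cylindrical symmetry E is radial; use a coaxial Gaussian cylinder of radius 342 mm and length L (r > 109 mm).
The whole shell is enclosed: λ_enc = σ·2πR = (-3.08e-5)·2π·(0.109) = -2.109e-5 C/m.
Since E is radial and uniform over the curved surface, Φ = E·2πrL = Q_enc/ε₀ = λ_enc L/ε₀.
E = |λ_enc|/(2πε₀r) = (2.109e-5)/(2π·8.85×10^-12·0.342) = 1.11×10^6 N/C.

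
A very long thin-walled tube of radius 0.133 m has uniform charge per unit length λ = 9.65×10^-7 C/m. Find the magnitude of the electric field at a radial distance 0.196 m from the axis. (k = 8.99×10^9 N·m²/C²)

E = 8.85×10^4 V/m

Coaxial Gaussian cylinder, radius r = 0.196 m, length L (r > 0.133 m).
The full line charge is enclosed: λ_enc = 9.65e-7 C/m.
By Gauss's law (flux through the curved wall only), E·2πrL = λ_enc L/ε₀.
E = 2k|λ_enc|/r = 2(8.99×10^9)(9.65×10^-7)/(0.196) = 8.85e4 N/C.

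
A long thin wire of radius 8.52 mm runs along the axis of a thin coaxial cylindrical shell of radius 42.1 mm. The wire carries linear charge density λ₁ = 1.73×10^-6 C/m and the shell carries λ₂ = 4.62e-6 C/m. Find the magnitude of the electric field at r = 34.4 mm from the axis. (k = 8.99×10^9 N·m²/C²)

E = 9.04e5 N/C

By cylindrical symmetry E is radial; use a coaxial Gaussian cylinder of radius 34.4 mm and length L (between the conductors, 8.52 mm < r < 42.1 mm).
Only the inner wire is enclosed; the outer shell contributes nothing inside itself. λ_enc = λ₁ = 1.73×10^-6 C/m.
Since E is radial and uniform over the curved surface, Φ = E·2πrL = Q_enc/ε₀ = λ_enc L/ε₀.
E = 2k|λ_enc|/r = 2(8.99×10^9)(1.73×10^-6)/(0.0344) = 9.04×10^5 N/C.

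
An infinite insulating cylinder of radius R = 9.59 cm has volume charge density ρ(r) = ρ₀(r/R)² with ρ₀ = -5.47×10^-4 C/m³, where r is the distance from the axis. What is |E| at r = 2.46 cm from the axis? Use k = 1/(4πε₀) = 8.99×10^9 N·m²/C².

By cylindrical symmetry E is radial; use a coaxial Gaussian cylinder of radius 2.46 cm and length L (r < R).
λ_enc = ∫₀^r ρ(r')·2πr' dr' = (2πρ₀/R²)·r^4/4 = -3.421×10^-8 C/m.
Applying ∮E·dA = Q_enc/ε₀ with the end caps contributing no flux:
E = 2k|λ_enc|/r = 2(8.99×10^9)(3.421e-8)/(0.0246) = 2.50×10^4 N/C.

2.50×10^4 N/C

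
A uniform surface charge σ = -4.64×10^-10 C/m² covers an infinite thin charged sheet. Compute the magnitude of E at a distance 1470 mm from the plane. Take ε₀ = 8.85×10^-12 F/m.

|E| = 26.2 N/C

Choose a cylindrical pillbox piercing the sheet, end faces (area A) parallel to it.
Flux Φ = 2EA and Q_enc = σA, so 2EA = σA/ε₀ ⇒ E = |σ|/(2ε₀), independent of distance.
E = |σ|/(2ε₀) = (4.64e-10)/(2·8.85×10^-12) = 26.2 N/C.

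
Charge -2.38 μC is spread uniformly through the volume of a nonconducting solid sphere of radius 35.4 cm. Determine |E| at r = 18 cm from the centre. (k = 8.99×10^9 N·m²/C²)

By spherical symmetry E is radial; choose a Gaussian sphere of radius r = 18 cm (r < R).
Only the charge within r is enclosed: Q_enc = Q·(r/R)³ = (-2.38 μC)·(18 cm/35.4 cm)³ = -3.129e-7 C.
Since E is radial and uniform over the Gaussian sphere, Φ = E·4πr² = Q_enc/ε₀.
E = k|Q_enc|/r² = (8.99×10^9)(3.129e-7)/(0.18)² = 8.68×10^4 N/C.

E ≈ 8.68×10^4 V/m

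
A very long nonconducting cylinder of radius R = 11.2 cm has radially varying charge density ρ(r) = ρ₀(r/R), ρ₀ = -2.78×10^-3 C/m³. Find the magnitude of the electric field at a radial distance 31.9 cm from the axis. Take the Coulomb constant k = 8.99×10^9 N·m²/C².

E = 4.12e6 V/m

Take a coaxial cylindrical Gaussian surface of radius r = 31.9 cm and length L (r > R, full charge per length enclosed).
λ_enc = 2π ∫₀^R ρ₀(r'/R)^1 r' dr' = 2πρ₀R²/3 = -7.304e-5 C/m.
Since E is radial and uniform over the curved surface, Φ = E·2πrL = Q_enc/ε₀ = λ_enc L/ε₀.
E = 2k|λ_enc|/r = 2(8.99×10^9)(7.304×10^-5)/(0.319) = 4.12×10^6 N/C.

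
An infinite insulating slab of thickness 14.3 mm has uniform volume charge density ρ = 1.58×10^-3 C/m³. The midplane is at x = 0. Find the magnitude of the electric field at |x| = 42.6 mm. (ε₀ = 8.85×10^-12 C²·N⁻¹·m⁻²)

The point |x| = 42.6 mm lies outside the slab (half-thickness 0.00715 m). A symmetric pillbox spanning the full slab encloses Q_enc = ρ·d·A.
Flux = 2EA ⇒ E = |ρ|d/(2ε₀), independent of distance outside.
E = (1.58×10^-3)(0.0143)/(2·8.85×10^-12) = 1.28×10^6 N/C.

1.28×10^6 N/C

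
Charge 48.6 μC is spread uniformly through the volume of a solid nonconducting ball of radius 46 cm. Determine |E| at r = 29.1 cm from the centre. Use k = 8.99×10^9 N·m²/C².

Take a concentric spherical Gaussian surface of radius r = 29.1 cm (r < R).
For a uniform sphere the enclosed fraction is (r/R)³, so Q_enc = (48.6 μC)(0.291/0.46)³ = 1.23×10^-5 C.
By Gauss's law, ∮E·dA = E·4πr² = Q_enc/ε₀.
E = k|Q_enc|/r² = (8.99×10^9)(1.23e-5)/(0.291)² = 1.31×10^6 N/C.

E = 1.31e6 N/C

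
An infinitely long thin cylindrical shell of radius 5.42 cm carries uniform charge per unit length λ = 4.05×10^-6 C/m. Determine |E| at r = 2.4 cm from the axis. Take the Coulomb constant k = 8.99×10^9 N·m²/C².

E = 0 (no enclosed charge)

Coaxial Gaussian cylinder, radius r = 2.4 cm, length L (r < 5.42 cm, inside the shell).
No charge is enclosed, so Gauss's law gives E·2πrL = 0 ⇒ E = 0.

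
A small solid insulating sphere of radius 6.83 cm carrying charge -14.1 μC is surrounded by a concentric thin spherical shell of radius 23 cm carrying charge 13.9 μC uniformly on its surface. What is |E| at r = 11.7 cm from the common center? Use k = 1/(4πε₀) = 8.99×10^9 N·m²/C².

|E| = 9.26e6 N/C

Symmetry ⇒ E = E(r) r̂. Gaussian sphere of radius r = 11.7 cm (between the bodies, 6.83 cm < r < 23 cm).
The shell at 23 cm lies outside the Gaussian surface, so Q_enc = -14.1 μC = -1.41e-5 C.
Applying ∮E·dA = Q_enc/ε₀ with Φ = E(4πr²):
E = k|Q_enc|/r² = (8.99×10^9)(1.41e-5)/(0.117)² = 9.26e6 N/C.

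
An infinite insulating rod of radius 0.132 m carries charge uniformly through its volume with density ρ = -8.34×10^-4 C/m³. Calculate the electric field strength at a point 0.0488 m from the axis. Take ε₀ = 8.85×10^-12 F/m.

E = 2.30e6 N/C

Choose a coaxial cylinder of radius r = 0.0488 m (arbitrary length L) as the Gaussian surface (r < R).
Enclosed charge per unit length: λ_enc = ρ·πr² = (-8.34e-4)π(0.0488)² = -6.24×10^-6 C/m.
Gauss's law: E·2πrL = λ_enc L/ε₀.
E = |λ_enc|/(2πε₀r) = (6.24×10^-6)/(2π·8.85×10^-12·0.0488) = 2.30×10^6 N/C.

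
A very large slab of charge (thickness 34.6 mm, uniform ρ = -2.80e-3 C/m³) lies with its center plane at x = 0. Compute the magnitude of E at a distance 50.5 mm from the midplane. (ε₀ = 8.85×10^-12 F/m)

E = 5.47×10^6 V/m

The point |x| = 50.5 mm lies outside the slab (half-thickness 0.0173 m). A symmetric pillbox spanning the full slab encloses Q_enc = ρ·d·A.
Flux = 2EA ⇒ E = |ρ|d/(2ε₀), independent of distance outside.
E = (2.80×10^-3)(0.0346)/(2·8.85×10^-12) = 5.47×10^6 N/C.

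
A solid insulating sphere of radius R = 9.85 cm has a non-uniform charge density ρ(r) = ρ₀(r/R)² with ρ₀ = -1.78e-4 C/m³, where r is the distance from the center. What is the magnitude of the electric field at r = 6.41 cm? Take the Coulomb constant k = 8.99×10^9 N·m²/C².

Symmetry ⇒ E = E(r) r̂. Gaussian sphere of radius r = 6.41 cm (r < R).
Integrate the density: Q_enc = 4π ∫₀^r ρ₀(r'/R)^2 r'² dr' = 4πρ₀ r^5/(5·R²) = -4.99×10^-8 C.
Applying ∮E·dA = Q_enc/ε₀ with Φ = E(4πr²):
E = k|Q_enc|/r² = (8.99×10^9)(4.99×10^-8)/(0.0641)² = 1.09e5 N/C.

E ≈ 1.09×10^5 N/C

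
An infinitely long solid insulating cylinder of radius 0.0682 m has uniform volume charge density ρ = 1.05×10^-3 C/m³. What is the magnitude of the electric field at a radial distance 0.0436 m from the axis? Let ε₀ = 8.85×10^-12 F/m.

E = 2.59×10^6 N/C

Choose a coaxial cylinder of radius r = 0.0436 m (arbitrary length L) as the Gaussian surface (r < R).
Enclosed charge per unit length: λ_enc = ρ·πr² = (1.05×10^-3)π(0.0436)² = 6.271×10^-6 C/m.
By Gauss's law (flux through the curved wall only), E·2πrL = λ_enc L/ε₀.
E = |λ_enc|/(2πε₀r) = (6.271×10^-6)/(2π·8.85×10^-12·0.0436) = 2.59e6 N/C.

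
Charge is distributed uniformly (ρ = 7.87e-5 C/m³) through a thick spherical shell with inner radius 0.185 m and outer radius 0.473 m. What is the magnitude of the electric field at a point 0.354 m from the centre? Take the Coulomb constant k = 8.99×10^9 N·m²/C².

E = 8.99e5 N/C

Symmetry ⇒ E = E(r) r̂. Gaussian sphere of radius r = 0.354 m (within the shell material, 0.185 m < r < 0.473 m).
Enclosed charge is the volume from a to r: Q_enc = (4π/3)ρ(r³ − a³) = 1.254×10^-5 C.
Gauss's law: E·4πr² = Q_enc/ε₀.
E = k|Q_enc|/r² = (8.99×10^9)(1.254×10^-5)/(0.354)² = 8.99×10^5 N/C.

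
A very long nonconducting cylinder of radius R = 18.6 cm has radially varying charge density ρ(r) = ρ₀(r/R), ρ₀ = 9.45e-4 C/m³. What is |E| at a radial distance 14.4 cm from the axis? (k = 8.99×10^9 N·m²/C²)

By cylindrical symmetry E is radial; use a coaxial Gaussian cylinder of radius 14.4 cm and length L (r < R).
Integrating ρ over the cross-section to radius r: λ_enc = (2πρ₀/R) ∫₀^r r'^2 dr' = 2πρ₀ r^3/(3·R) = 3.177×10^-5 C/m.
Gauss's law: E·2πrL = λ_enc L/ε₀.
E = 2k|λ_enc|/r = 2(8.99×10^9)(3.177×10^-5)/(0.144) = 3.97×10^6 N/C.

|E| ≈ 3.97×10^6 N/C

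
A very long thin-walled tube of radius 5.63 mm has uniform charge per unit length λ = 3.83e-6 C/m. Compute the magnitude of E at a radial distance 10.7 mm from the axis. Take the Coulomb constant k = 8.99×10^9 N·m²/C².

Coaxial Gaussian cylinder, radius r = 10.7 mm, length L (r > 5.63 mm).
The full line charge is enclosed: λ_enc = 3.83e-6 C/m.
Applying ∮E·dA = Q_enc/ε₀ with the end caps contributing no flux:
E = 2k|λ_enc|/r = 2(8.99×10^9)(3.83×10^-6)/(0.0107) = 6.44×10^6 N/C.

|E| ≈ 6.44×10^6 N/C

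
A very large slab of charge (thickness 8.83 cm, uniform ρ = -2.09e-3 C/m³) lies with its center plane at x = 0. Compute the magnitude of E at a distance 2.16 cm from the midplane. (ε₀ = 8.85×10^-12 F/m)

By symmetry E is perpendicular to the slab. A Gaussian pillbox from −2.16 cm to +2.16 cm (face area A) lies entirely within the slab.
Q_enc = ρ·(2x)·A and flux = 2EA, so 2EA = 2ρxA/ε₀ ⇒ E = |ρ|x/ε₀.
E = (2.09×10^-3)(0.0216)/(8.85×10^-12) = 5.10×10^6 N/C.

5.10×10^6 V/m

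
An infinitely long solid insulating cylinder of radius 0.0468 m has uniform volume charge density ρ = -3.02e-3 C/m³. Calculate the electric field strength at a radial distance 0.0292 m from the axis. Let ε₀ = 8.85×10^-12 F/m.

Coaxial Gaussian cylinder, radius r = 0.0292 m, length L (r < R).
Charge inside radius r per length L is ρ·πr²·L, so λ_enc = ρπr² = -8.09×10^-6 C/m.
Gauss's law: E·2πrL = λ_enc L/ε₀.
E = |λ_enc|/(2πε₀r) = (8.09e-6)/(2π·8.85×10^-12·0.0292) = 4.98e6 N/C.

4.98×10^6 N/C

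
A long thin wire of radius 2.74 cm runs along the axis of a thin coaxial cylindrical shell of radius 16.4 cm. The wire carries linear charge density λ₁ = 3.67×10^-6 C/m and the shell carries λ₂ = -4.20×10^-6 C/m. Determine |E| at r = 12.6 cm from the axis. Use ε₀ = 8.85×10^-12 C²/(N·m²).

E ≈ 5.24e5 V/m

Coaxial Gaussian cylinder, radius r = 12.6 cm, length L (between the conductors, 2.74 cm < r < 16.4 cm).
The shell at 16.4 cm lies outside the Gaussian surface, so λ_enc = λ₁ = 3.67×10^-6 C/m.
By Gauss's law (flux through the curved wall only), E·2πrL = λ_enc L/ε₀.
E = |λ_enc|/(2πε₀r) = (3.67e-6)/(2π·8.85×10^-12·0.126) = 5.24×10^5 N/C.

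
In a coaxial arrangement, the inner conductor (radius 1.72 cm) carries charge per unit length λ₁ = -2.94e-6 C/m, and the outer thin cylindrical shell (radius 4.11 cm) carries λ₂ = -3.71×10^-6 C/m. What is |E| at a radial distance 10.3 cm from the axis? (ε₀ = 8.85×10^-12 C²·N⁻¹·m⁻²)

E = 1.16e6 N/C

Choose a coaxial cylinder of radius r = 10.3 cm (arbitrary length L) as the Gaussian surface (r > 4.11 cm, enclosing both).
λ_enc = λ₁ + λ₂ = (-2.94×10^-6) + (-3.71e-6) = -6.65e-6 C/m.
Applying ∮E·dA = Q_enc/ε₀ with the end caps contributing no flux:
E = |λ_enc|/(2πε₀r) = (6.65×10^-6)/(2π·8.85×10^-12·0.103) = 1.16×10^6 N/C.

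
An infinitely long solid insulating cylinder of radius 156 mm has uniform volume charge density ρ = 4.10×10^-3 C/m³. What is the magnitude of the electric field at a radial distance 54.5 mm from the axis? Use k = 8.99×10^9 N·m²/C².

Take a coaxial cylindrical Gaussian surface of radius r = 54.5 mm and length L (r < R).
Enclosed charge per unit length: λ_enc = ρ·πr² = (4.10×10^-3)π(0.0545)² = 3.826×10^-5 C/m.
By Gauss's law (flux through the curved wall only), E·2πrL = λ_enc L/ε₀.
E = 2k|λ_enc|/r = 2(8.99×10^9)(3.826e-5)/(0.0545) = 1.26×10^7 N/C.

E = 1.26×10^7 V/m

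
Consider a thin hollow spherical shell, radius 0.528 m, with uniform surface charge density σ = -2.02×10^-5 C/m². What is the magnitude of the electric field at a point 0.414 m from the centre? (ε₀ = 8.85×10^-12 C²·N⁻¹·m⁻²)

Take a concentric spherical Gaussian surface of radius r = 0.414 m (inside the shell, r < 0.528 m).
No charge lies within this surface, so Q_enc = 0 and Gauss's law gives E·4πr² = 0 ⇒ E = 0.

E = 0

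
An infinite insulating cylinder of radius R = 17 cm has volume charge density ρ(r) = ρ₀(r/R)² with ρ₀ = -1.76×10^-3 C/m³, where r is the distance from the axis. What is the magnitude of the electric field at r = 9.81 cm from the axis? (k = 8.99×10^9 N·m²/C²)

E = 1.62e6 N/C

Take a coaxial cylindrical Gaussian surface of radius r = 9.81 cm and length L (r < R).
λ_enc = ∫₀^r ρ(r')·2πr' dr' = (2πρ₀/R²)·r^4/4 = -8.86e-6 C/m.
By Gauss's law (flux through the curved wall only), E·2πrL = λ_enc L/ε₀.
E = 2k|λ_enc|/r = 2(8.99×10^9)(8.86×10^-6)/(0.0981) = 1.62e6 N/C.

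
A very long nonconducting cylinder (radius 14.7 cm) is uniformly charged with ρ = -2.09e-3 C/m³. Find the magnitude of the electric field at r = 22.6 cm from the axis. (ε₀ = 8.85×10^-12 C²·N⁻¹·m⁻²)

Choose a coaxial cylinder of radius r = 22.6 cm (arbitrary length L) as the Gaussian surface (r > 14.7 cm, full cross-section enclosed).
λ_enc = ρ·πR² = (-2.09×10^-3)π(0.147)² = -1.419e-4 C/m.
Applying ∮E·dA = Q_enc/ε₀ with the end caps contributing no flux:
E = |λ_enc|/(2πε₀r) = (1.419×10^-4)/(2π·8.85×10^-12·0.226) = 1.13×10^7 N/C.

|E| = 1.13e7 V/m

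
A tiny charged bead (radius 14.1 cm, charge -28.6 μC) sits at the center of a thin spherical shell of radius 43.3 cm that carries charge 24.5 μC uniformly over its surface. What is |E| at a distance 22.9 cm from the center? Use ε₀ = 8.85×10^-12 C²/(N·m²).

Use a concentric Gaussian sphere at r = 22.9 cm (between the bodies, 14.1 cm < r < 43.3 cm).
Only the inner charge is enclosed; the outer shell contributes nothing inside itself. Q_enc = -28.6 μC = -2.86×10^-5 C.
Applying ∮E·dA = Q_enc/ε₀ with Φ = E(4πr²):
E = |Q_enc|/(4πε₀r²) = (2.86×10^-5)/(4π·8.85×10^-12·(0.229)²) = 4.90e6 N/C.

|E| = 4.90×10^6 V/m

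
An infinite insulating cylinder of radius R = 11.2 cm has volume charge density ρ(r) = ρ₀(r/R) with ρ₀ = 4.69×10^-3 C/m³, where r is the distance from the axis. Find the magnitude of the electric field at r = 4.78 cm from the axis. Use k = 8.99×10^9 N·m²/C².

|E| ≈ 3.60×10^6 V/m

Coaxial Gaussian cylinder, radius r = 4.78 cm, length L (r < R).
λ_enc = ∫₀^r ρ(r')·2πr' dr' = (2πρ₀/R)·r^3/3 = 9.578×10^-6 C/m.
Since E is radial and uniform over the curved surface, Φ = E·2πrL = Q_enc/ε₀ = λ_enc L/ε₀.
E = 2k|λ_enc|/r = 2(8.99×10^9)(9.578×10^-6)/(0.0478) = 3.60×10^6 N/C.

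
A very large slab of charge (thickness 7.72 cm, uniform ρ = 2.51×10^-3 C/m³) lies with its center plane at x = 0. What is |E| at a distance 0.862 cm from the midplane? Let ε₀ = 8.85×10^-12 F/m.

By symmetry E is perpendicular to the slab. A Gaussian pillbox from −0.862 cm to +0.862 cm (face area A) lies entirely within the slab.
Q_enc = ρ·(2x)·A and flux = 2EA, so 2EA = 2ρxA/ε₀ ⇒ E = |ρ|x/ε₀.
E = (2.51×10^-3)(0.00862)/(8.85×10^-12) = 2.44e6 N/C.

|E| ≈ 2.44×10^6 N/C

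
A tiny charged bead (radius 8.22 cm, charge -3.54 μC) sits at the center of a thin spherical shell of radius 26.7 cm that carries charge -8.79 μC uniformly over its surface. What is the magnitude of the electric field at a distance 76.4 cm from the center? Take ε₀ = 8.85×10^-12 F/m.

E = 1.90×10^5 N/C

Take a concentric spherical Gaussian surface of radius r = 76.4 cm (r > 26.7 cm, enclosing both).
Q_enc = (-3.54 μC) + (-8.79 μC) = -1.233e-5 C.
Gauss's law: E·4πr² = Q_enc/ε₀.
E = |Q_enc|/(4πε₀r²) = (1.233e-5)/(4π·8.85×10^-12·(0.764)²) = 1.90×10^5 N/C.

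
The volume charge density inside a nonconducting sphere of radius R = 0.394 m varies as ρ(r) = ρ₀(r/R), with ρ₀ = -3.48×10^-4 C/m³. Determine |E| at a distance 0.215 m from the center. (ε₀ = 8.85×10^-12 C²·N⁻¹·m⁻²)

Symmetry ⇒ E = E(r) r̂. Gaussian sphere of radius r = 0.215 m (r < R).
Q_enc = ∫₀^r ρ(r')·4πr'² dr' = (4πρ₀/R) ∫₀^r r'^3 dr' = 4πρ₀ r^4/(4·R) = -5.929×10^-6 C.
Since E is radial and uniform over the Gaussian sphere, Φ = E·4πr² = Q_enc/ε₀.
E = |Q_enc|/(4πε₀r²) = (5.929×10^-6)/(4π·8.85×10^-12·(0.215)²) = 1.15e6 N/C.

|E| = 1.15e6 N/C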